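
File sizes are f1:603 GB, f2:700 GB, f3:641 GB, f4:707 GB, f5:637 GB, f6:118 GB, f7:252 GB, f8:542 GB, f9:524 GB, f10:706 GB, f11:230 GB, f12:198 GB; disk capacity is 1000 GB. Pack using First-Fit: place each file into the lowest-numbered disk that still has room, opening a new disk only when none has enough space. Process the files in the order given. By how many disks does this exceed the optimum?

First-Fit: [603,118,252] [700,230] [641,198] [707] [637] [542] [524] [706] → 8 disks.
8 files exceed 500 GB (half the capacity), and no two of those can share a disk, so at least 8 disks are needed.
So 8 is already optimal.

0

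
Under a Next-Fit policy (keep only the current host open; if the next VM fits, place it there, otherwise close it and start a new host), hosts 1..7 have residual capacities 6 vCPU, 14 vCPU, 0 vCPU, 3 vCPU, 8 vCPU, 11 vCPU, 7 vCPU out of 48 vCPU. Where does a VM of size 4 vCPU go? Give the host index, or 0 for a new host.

7

Next-Fit only looks at host 7, which has 7 vCPU free.
4 vCPU fits there.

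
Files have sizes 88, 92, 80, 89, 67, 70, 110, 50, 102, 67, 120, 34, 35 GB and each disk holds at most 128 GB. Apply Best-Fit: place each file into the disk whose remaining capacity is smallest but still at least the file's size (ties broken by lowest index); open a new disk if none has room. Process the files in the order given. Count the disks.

10

Put 88 GB in disk 1; 40 GB remain.
Put 92 GB in disk 2; 36 GB remain.
Put 80 GB in disk 3; 48 GB remain.
Put 89 GB in disk 4; 39 GB remain.
Put 67 GB in disk 5; 61 GB remain.
Put 70 GB in disk 6; 58 GB remain.
Put 110 GB in disk 7; 18 GB remain.
Put 50 GB in disk 6; 8 GB remain.
Put 102 GB in disk 8; 26 GB remain.
Put 67 GB in disk 9; 61 GB remain.
Put 120 GB in disk 10; 8 GB remain.
Put 34 GB in disk 2; 2 GB remain.
Put 35 GB in disk 4; 4 GB remain.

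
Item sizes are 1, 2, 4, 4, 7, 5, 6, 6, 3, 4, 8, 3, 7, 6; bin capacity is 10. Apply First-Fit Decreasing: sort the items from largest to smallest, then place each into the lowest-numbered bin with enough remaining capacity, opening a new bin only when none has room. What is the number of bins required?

Sorted descending: 8, 7, 7, 6, 6, 6, 5, 4, 4, 4, 3, 3, 2, 1.
Put 8 in bin 1; 2 remain.
Put 7 in bin 2; 3 remain.
Put 7 in bin 3; 3 remain.
Put 6 in bin 4; 4 remain.
Put 6 in bin 5; 4 remain.
Put 6 in bin 6; 4 remain.
Put 5 in bin 7; 5 remain.
Put 4 in bin 4; 0 remain.
Put 4 in bin 5; 0 remain.
Put 4 in bin 6; 0 remain.
Put 3 in bin 2; 0 remain.
Put 3 in bin 3; 0 remain.
Put 2 in bin 1; 0 remain.
Put 1 in bin 7; 4 remain.

7 bins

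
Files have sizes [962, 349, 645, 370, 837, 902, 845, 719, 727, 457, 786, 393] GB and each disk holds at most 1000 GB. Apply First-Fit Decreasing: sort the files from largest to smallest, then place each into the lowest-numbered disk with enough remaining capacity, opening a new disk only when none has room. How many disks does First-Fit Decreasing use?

Sorted descending: 962, 902, 845, 837, 786, 727, 719, 645, 457, 393, 370, 349.
Put 962 GB in disk 1; 38 GB remain.
Put 902 GB in disk 2; 98 GB remain.
Put 845 GB in disk 3; 155 GB remain.
Put 837 GB in disk 4; 163 GB remain.
Put 786 GB in disk 5; 214 GB remain.
Put 727 GB in disk 6; 273 GB remain.
Put 719 GB in disk 7; 281 GB remain.
Put 645 GB in disk 8; 355 GB remain.
Put 457 GB in disk 9; 543 GB remain.
Put 393 GB in disk 9; 150 GB remain.
Put 370 GB in disk 10; 630 GB remain.
Put 349 GB in disk 8; 6 GB remain.
Final disks: [962] [902] [845] [837] [786] [727] [719] [645,349] [457,393] [370].

10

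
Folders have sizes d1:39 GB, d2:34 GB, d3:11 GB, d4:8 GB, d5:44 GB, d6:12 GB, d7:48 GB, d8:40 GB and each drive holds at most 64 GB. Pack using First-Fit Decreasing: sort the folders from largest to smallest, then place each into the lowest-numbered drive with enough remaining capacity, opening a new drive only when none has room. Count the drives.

5 drives

Sorted descending: 48, 44, 40, 39, 34, 12, 11, 8.
Put 48 GB in drive 1; 16 GB remain.
Put 44 GB in drive 2; 20 GB remain.
Put 40 GB in drive 3; 24 GB remain.
Put 39 GB in drive 4; 25 GB remain.
Put 34 GB in drive 5; 30 GB remain.
Put 12 GB in drive 1; 4 GB remain.
Put 11 GB in drive 2; 9 GB remain.
Put 8 GB in drive 2; 1 GB remain.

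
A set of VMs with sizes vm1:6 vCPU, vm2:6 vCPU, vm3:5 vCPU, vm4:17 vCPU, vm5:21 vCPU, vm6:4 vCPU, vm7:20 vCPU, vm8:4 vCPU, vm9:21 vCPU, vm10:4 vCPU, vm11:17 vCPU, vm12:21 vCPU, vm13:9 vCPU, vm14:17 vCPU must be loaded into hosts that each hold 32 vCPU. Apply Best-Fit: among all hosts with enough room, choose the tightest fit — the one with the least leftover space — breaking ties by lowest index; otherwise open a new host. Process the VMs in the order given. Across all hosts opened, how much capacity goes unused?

Put vm1 (6 vCPU) in host 1; 26 vCPU remain.
Put vm2 (6 vCPU) in host 1; 20 vCPU remain.
Put vm3 (5 vCPU) in host 1; 15 vCPU remain.
Put vm4 (17 vCPU) in host 2; 15 vCPU remain.
Put vm5 (21 vCPU) in host 3; 11 vCPU remain.
Put vm6 (4 vCPU) in host 3; 7 vCPU remain.
Put vm7 (20 vCPU) in host 4; 12 vCPU remain.
Put vm8 (4 vCPU) in host 3; 3 vCPU remain.
Put vm9 (21 vCPU) in host 5; 11 vCPU remain.
Put vm10 (4 vCPU) in host 5; 7 vCPU remain.
Put vm11 (17 vCPU) in host 6; 15 vCPU remain.
Put vm12 (21 vCPU) in host 7; 11 vCPU remain.
Put vm13 (9 vCPU) in host 7; 2 vCPU remain.
Put vm14 (17 vCPU) in host 8; 15 vCPU remain.
8 hosts × 32 vCPU = 256 vCPU; used 172 vCPU; unused 84 vCPU.

84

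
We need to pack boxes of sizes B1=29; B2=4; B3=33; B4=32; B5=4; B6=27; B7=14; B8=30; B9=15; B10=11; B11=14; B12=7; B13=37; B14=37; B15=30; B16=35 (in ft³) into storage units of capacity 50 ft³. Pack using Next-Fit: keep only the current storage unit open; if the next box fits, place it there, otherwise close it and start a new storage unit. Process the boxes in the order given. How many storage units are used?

10

B1 (29 ft³) → storage unit 1 (remaining 21 ft³)
B2 (4 ft³) → storage unit 1 (remaining 17 ft³)
B3 (33 ft³) → storage unit 2 (remaining 17 ft³)
B4 (32 ft³) → storage unit 3 (remaining 18 ft³)
B5 (4 ft³) → storage unit 3 (remaining 14 ft³)
B6 (27 ft³) → storage unit 4 (remaining 23 ft³)
B7 (14 ft³) → storage unit 4 (remaining 9 ft³)
B8 (30 ft³) → storage unit 5 (remaining 20 ft³)
B9 (15 ft³) → storage unit 5 (remaining 5 ft³)
B10 (11 ft³) → storage unit 6 (remaining 39 ft³)
B11 (14 ft³) → storage unit 6 (remaining 25 ft³)
B12 (7 ft³) → storage unit 6 (remaining 18 ft³)
B13 (37 ft³) → storage unit 7 (remaining 13 ft³)
B14 (37 ft³) → storage unit 8 (remaining 13 ft³)
B15 (30 ft³) → storage unit 9 (remaining 20 ft³)
B16 (35 ft³) → storage unit 10 (remaining 15 ft³)
Final storage units: [29,4] [33] [32,4] [27,14] [30,15] [11,14,7] [37] [37] [30] [35].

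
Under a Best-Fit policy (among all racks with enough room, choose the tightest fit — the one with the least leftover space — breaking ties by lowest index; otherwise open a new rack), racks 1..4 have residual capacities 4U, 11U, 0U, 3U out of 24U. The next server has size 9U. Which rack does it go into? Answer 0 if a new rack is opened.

Racks with room: rack 2 (11U).
Tightest fit is rack 2 with 11U free.

2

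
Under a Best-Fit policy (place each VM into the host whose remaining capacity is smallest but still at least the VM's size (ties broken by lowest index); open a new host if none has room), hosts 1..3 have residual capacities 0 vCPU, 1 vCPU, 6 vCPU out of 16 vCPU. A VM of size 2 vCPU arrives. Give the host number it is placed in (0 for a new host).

Hosts with room: host 3 (6 vCPU).
Tightest fit is host 3 with 6 vCPU free.

3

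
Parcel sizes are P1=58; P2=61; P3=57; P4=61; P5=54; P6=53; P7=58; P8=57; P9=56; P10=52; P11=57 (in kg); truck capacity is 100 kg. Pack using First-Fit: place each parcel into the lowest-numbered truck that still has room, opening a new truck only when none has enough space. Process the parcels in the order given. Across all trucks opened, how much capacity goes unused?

476

Put P1 (58 kg) in truck 1; 42 kg remain.
Put P2 (61 kg) in truck 2; 39 kg remain.
Put P3 (57 kg) in truck 3; 43 kg remain.
Put P4 (61 kg) in truck 4; 39 kg remain.
Put P5 (54 kg) in truck 5; 46 kg remain.
Put P6 (53 kg) in truck 6; 47 kg remain.
Put P7 (58 kg) in truck 7; 42 kg remain.
Put P8 (57 kg) in truck 8; 43 kg remain.
Put P9 (56 kg) in truck 9; 44 kg remain.
Put P10 (52 kg) in truck 10; 48 kg remain.
Put P11 (57 kg) in truck 11; 43 kg remain.
11 trucks × 100 kg = 1100 kg; used 624 kg; unused 476 kg.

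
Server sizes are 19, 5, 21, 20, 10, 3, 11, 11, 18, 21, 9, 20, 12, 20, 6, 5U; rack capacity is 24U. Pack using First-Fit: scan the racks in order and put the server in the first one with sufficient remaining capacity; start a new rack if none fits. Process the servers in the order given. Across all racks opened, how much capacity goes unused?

29

rack 1: place 19U, 5U left
rack 1: place 5U, 0U left
rack 2: place 21U, 3U left
rack 3: place 20U, 4U left
rack 4: place 10U, 14U left
rack 2: place 3U, 0U left
rack 4: place 11U, 3U left
rack 5: place 11U, 13U left
rack 6: place 18U, 6U left
rack 7: place 21U, 3U left
rack 5: place 9U, 4U left
rack 8: place 20U, 4U left
rack 9: place 12U, 12U left
rack 10: place 20U, 4U left
rack 6: place 6U, 0U left
rack 9: place 5U, 7U left
10 racks × 24U = 240U; used 211U; unused 29U.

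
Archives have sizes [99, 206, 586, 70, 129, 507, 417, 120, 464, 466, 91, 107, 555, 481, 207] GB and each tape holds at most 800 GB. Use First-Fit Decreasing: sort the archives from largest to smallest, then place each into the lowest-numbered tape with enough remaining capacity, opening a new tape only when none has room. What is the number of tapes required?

Sorted descending: 586, 555, 507, 481, 466, 464, 417, 207, 206, 129, 120, 107, 99, 91, 70.
Put 586 GB in tape 1; 214 GB remain.
Put 555 GB in tape 2; 245 GB remain.
Put 507 GB in tape 3; 293 GB remain.
Put 481 GB in tape 4; 319 GB remain.
Put 466 GB in tape 5; 334 GB remain.
Put 464 GB in tape 6; 336 GB remain.
Put 417 GB in tape 7; 383 GB remain.
Put 207 GB in tape 1; 7 GB remain.
Put 206 GB in tape 2; 39 GB remain.
Put 129 GB in tape 3; 164 GB remain.
Put 120 GB in tape 3; 44 GB remain.
Put 107 GB in tape 4; 212 GB remain.
Put 99 GB in tape 4; 113 GB remain.
Put 91 GB in tape 4; 22 GB remain.
Put 70 GB in tape 5; 264 GB remain.

7 tapes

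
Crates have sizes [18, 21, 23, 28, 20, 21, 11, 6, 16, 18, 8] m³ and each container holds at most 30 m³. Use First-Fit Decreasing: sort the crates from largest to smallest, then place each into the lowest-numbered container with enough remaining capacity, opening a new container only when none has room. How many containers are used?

8

Sorted descending: 28, 23, 21, 21, 20, 18, 18, 16, 11, 8, 6.
28 m³ → container 1 (remaining 2 m³)
23 m³ → container 2 (remaining 7 m³)
21 m³ → container 3 (remaining 9 m³)
21 m³ → container 4 (remaining 9 m³)
20 m³ → container 5 (remaining 10 m³)
18 m³ → container 6 (remaining 12 m³)
18 m³ → container 7 (remaining 12 m³)
16 m³ → container 8 (remaining 14 m³)
11 m³ → container 6 (remaining 1 m³)
8 m³ → container 3 (remaining 1 m³)
6 m³ → container 2 (remaining 1 m³)
Final containers: [28] [23,6] [21,8] [21] [20] [18,11] [18] [16].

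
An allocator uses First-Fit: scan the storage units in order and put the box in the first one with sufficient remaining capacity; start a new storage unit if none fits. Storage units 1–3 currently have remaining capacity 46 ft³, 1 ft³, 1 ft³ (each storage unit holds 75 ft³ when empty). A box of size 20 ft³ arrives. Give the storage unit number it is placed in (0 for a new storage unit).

Storage units with room: storage unit 1 (46 ft³).
The first with room is storage unit 1.

1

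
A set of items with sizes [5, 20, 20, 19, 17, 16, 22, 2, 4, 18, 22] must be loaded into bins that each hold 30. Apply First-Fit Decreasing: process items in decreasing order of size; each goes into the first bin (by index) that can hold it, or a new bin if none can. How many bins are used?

8 bins

Sorted descending: 22, 22, 20, 20, 19, 18, 17, 16, 5, 4, 2.
Put 22 in bin 1; 8 remain.
Put 22 in bin 2; 8 remain.
Put 20 in bin 3; 10 remain.
Put 20 in bin 4; 10 remain.
Put 19 in bin 5; 11 remain.
Put 18 in bin 6; 12 remain.
Put 17 in bin 7; 13 remain.
Put 16 in bin 8; 14 remain.
Put 5 in bin 1; 3 remain.
Put 4 in bin 2; 4 remain.
Put 2 in bin 1; 1 remain.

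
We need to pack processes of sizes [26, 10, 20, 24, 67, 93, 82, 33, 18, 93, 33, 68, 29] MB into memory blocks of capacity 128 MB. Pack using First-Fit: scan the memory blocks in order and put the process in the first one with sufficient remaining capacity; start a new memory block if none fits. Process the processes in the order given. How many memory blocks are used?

6 memory blocks

memory block 1: place 26 MB, 102 MB left
memory block 1: place 10 MB, 92 MB left
memory block 1: place 20 MB, 72 MB left
memory block 1: place 24 MB, 48 MB left
memory block 2: place 67 MB, 61 MB left
memory block 3: place 93 MB, 35 MB left
memory block 4: place 82 MB, 46 MB left
memory block 1: place 33 MB, 15 MB left
memory block 2: place 18 MB, 43 MB left
memory block 5: place 93 MB, 35 MB left
memory block 2: place 33 MB, 10 MB left
memory block 6: place 68 MB, 60 MB left
memory block 3: place 29 MB, 6 MB left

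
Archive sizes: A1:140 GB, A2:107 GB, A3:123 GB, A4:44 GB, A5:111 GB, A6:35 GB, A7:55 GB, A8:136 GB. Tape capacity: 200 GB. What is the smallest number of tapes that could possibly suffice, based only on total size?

Total size = 140 + 107 + 123 + 44 + 111 + 35 + 55 + 136 = 751 GB.
⌈751 / 200⌉ = 4.

4 tapes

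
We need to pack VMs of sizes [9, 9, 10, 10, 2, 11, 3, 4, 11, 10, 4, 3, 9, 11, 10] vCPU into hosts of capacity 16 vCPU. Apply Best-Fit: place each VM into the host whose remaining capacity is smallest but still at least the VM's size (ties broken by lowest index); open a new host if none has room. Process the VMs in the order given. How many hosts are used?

10

9 vCPU → host 1 (remaining 7 vCPU)
9 vCPU → host 2 (remaining 7 vCPU)
10 vCPU → host 3 (remaining 6 vCPU)
10 vCPU → host 4 (remaining 6 vCPU)
2 vCPU → host 3 (remaining 4 vCPU)
11 vCPU → host 5 (remaining 5 vCPU)
3 vCPU → host 3 (remaining 1 vCPU)
4 vCPU → host 5 (remaining 1 vCPU)
11 vCPU → host 6 (remaining 5 vCPU)
10 vCPU → host 7 (remaining 6 vCPU)
4 vCPU → host 6 (remaining 1 vCPU)
3 vCPU → host 4 (remaining 3 vCPU)
9 vCPU → host 8 (remaining 7 vCPU)
11 vCPU → host 9 (remaining 5 vCPU)
10 vCPU → host 10 (remaining 6 vCPU)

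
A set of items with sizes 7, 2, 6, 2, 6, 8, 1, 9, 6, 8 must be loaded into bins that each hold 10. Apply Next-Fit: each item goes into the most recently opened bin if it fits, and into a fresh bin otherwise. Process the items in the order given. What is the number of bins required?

Put 7 in bin 1; 3 remain.
Put 2 in bin 1; 1 remain.
Put 6 in bin 2; 4 remain.
Put 2 in bin 2; 2 remain.
Put 6 in bin 3; 4 remain.
Put 8 in bin 4; 2 remain.
Put 1 in bin 4; 1 remain.
Put 9 in bin 5; 1 remain.
Put 6 in bin 6; 4 remain.
Put 8 in bin 7; 2 remain.

7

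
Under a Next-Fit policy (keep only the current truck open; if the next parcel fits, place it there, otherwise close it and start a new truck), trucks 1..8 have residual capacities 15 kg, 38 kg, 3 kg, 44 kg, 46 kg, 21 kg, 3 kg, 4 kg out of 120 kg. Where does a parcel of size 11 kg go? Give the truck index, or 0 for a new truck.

0

Next-Fit only looks at truck 8, which has 4 kg free.
11 kg does not fit, so a new truck is opened.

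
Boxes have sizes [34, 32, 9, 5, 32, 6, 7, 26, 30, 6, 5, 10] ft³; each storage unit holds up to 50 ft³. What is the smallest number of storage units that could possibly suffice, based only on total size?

Total size = 34 + 32 + 9 + 5 + 32 + 6 + 7 + 26 + 30 + 6 + 5 + 10 = 202 ft³.
⌈202 / 50⌉ = 5.

5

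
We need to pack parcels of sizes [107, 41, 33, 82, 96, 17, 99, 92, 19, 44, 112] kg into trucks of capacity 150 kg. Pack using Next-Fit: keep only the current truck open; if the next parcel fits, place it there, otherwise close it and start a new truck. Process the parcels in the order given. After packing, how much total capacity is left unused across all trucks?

107 kg → truck 1 (remaining 43 kg)
41 kg → truck 1 (remaining 2 kg)
33 kg → truck 2 (remaining 117 kg)
82 kg → truck 2 (remaining 35 kg)
96 kg → truck 3 (remaining 54 kg)
17 kg → truck 3 (remaining 37 kg)
99 kg → truck 4 (remaining 51 kg)
92 kg → truck 5 (remaining 58 kg)
19 kg → truck 5 (remaining 39 kg)
44 kg → truck 6 (remaining 106 kg)
112 kg → truck 7 (remaining 38 kg)
7 trucks × 150 kg = 1050 kg; used 742 kg; unused 308 kg.

308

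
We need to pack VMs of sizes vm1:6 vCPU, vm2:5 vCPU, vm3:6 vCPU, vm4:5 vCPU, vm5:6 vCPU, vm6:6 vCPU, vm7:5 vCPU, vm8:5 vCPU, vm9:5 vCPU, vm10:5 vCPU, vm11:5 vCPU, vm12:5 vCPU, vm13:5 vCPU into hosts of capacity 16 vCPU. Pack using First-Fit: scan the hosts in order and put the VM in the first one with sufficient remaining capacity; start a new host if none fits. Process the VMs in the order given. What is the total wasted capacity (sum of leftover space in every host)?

11

host 1: place vm1 (6 vCPU), 10 vCPU left
host 1: place vm2 (5 vCPU), 5 vCPU left
host 2: place vm3 (6 vCPU), 10 vCPU left
host 1: place vm4 (5 vCPU), 0 vCPU left
host 2: place vm5 (6 vCPU), 4 vCPU left
host 3: place vm6 (6 vCPU), 10 vCPU left
host 3: place vm7 (5 vCPU), 5 vCPU left
host 3: place vm8 (5 vCPU), 0 vCPU left
host 4: place vm9 (5 vCPU), 11 vCPU left
host 4: place vm10 (5 vCPU), 6 vCPU left
host 4: place vm11 (5 vCPU), 1 vCPU left
host 5: place vm12 (5 vCPU), 11 vCPU left
host 5: place vm13 (5 vCPU), 6 vCPU left
5 hosts × 16 vCPU = 80 vCPU; used 69 vCPU; unused 11 vCPU.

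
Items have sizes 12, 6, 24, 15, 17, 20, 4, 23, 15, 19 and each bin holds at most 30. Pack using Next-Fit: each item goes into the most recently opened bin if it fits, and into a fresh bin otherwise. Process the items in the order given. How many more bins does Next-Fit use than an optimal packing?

2

Next-Fit: [12,6] [24] [15] [17] [20,4] [23] [15] [19] → 8 bins.
Total size 155; any packing needs at least ⌈155/30⌉ = 6 bins.
An optimal packing achieves that bound: [24,6] [23,4] [20] [19] [17,12] [15,15] → 6 bins.
Excess: 8 − 6 = 2.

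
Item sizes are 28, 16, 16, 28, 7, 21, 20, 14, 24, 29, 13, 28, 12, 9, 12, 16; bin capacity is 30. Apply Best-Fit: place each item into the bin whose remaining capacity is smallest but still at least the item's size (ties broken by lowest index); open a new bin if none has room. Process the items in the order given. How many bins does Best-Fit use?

Put 28 in bin 1; 2 remain.
Put 16 in bin 2; 14 remain.
Put 16 in bin 3; 14 remain.
Put 28 in bin 4; 2 remain.
Put 7 in bin 2; 7 remain.
Put 21 in bin 5; 9 remain.
Put 20 in bin 6; 10 remain.
Put 14 in bin 3; 0 remain.
Put 24 in bin 7; 6 remain.
Put 29 in bin 8; 1 remain.
Put 13 in bin 9; 17 remain.
Put 28 in bin 10; 2 remain.
Put 12 in bin 9; 5 remain.
Put 9 in bin 5; 0 remain.
Put 12 in bin 11; 18 remain.
Put 16 in bin 11; 2 remain.

11 bins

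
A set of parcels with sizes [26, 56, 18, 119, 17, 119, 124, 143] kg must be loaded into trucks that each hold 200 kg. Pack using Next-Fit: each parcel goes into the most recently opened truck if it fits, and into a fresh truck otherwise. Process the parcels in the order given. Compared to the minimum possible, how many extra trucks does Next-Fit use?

Next-Fit: [26,56,18] [119,17] [119] [124] [143] → 5 trucks.
Total size 622 kg; any packing needs at least ⌈622/200⌉ = 4 trucks.
An optimal packing achieves that bound: [143,56] [124,26,18,17] [119] [119] → 4 trucks.
Excess: 5 − 4 = 1.

1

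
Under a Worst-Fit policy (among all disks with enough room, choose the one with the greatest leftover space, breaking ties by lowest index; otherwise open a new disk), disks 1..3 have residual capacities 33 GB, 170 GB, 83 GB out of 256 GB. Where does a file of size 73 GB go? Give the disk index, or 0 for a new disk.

2

Disks with room: disk 2 (170 GB), disk 3 (83 GB).
Most room is disk 2 with 170 GB free.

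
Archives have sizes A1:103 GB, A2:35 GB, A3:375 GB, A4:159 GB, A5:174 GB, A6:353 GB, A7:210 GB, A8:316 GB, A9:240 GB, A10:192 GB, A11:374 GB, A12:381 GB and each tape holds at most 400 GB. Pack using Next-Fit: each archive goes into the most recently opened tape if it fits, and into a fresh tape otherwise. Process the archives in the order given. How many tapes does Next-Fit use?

10 tapes

tape 1: place A1 (103 GB), 297 GB left
tape 1: place A2 (35 GB), 262 GB left
tape 2: place A3 (375 GB), 25 GB left
tape 3: place A4 (159 GB), 241 GB left
tape 3: place A5 (174 GB), 67 GB left
tape 4: place A6 (353 GB), 47 GB left
tape 5: place A7 (210 GB), 190 GB left
tape 6: place A8 (316 GB), 84 GB left
tape 7: place A9 (240 GB), 160 GB left
tape 8: place A10 (192 GB), 208 GB left
tape 9: place A11 (374 GB), 26 GB left
tape 10: place A12 (381 GB), 19 GB left
Final tapes: [103,35] [375] [159,174] [353] [210] [316] [240] [192] [374] [381].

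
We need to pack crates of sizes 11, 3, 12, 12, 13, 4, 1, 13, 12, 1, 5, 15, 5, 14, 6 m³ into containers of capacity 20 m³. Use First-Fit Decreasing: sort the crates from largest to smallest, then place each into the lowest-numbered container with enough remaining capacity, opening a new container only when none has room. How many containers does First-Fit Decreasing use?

8 containers

Sorted descending: 15, 14, 13, 13, 12, 12, 12, 11, 6, 5, 5, 4, 3, 1, 1.
15 m³ → container 1 (remaining 5 m³)
14 m³ → container 2 (remaining 6 m³)
13 m³ → container 3 (remaining 7 m³)
13 m³ → container 4 (remaining 7 m³)
12 m³ → container 5 (remaining 8 m³)
12 m³ → container 6 (remaining 8 m³)
12 m³ → container 7 (remaining 8 m³)
11 m³ → container 8 (remaining 9 m³)
6 m³ → container 2 (remaining 0 m³)
5 m³ → container 1 (remaining 0 m³)
5 m³ → container 3 (remaining 2 m³)
4 m³ → container 4 (remaining 3 m³)
3 m³ → container 4 (remaining 0 m³)
1 m³ → container 3 (remaining 1 m³)
1 m³ → container 3 (remaining 0 m³)
Final containers: [15,5] [14,6] [13,5,1,1] [13,4,3] [12] [12] [12] [11].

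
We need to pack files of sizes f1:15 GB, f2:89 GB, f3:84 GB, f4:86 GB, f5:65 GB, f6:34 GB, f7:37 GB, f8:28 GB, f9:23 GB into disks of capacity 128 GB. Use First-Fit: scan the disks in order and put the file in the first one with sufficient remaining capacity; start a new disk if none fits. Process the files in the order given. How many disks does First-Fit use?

4

f1 (15 GB) → disk 1 (remaining 113 GB)
f2 (89 GB) → disk 1 (remaining 24 GB)
f3 (84 GB) → disk 2 (remaining 44 GB)
f4 (86 GB) → disk 3 (remaining 42 GB)
f5 (65 GB) → disk 4 (remaining 63 GB)
f6 (34 GB) → disk 2 (remaining 10 GB)
f7 (37 GB) → disk 3 (remaining 5 GB)
f8 (28 GB) → disk 4 (remaining 35 GB)
f9 (23 GB) → disk 1 (remaining 1 GB)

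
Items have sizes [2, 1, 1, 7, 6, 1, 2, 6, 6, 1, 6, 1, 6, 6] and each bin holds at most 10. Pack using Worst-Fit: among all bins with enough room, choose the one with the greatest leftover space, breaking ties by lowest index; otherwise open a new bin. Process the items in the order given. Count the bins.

7

bin 1: place 2, 8 left
bin 1: place 1, 7 left
bin 1: place 1, 6 left
bin 2: place 7, 3 left
bin 1: place 6, 0 left
bin 2: place 1, 2 left
bin 2: place 2, 0 left
bin 3: place 6, 4 left
bin 4: place 6, 4 left
bin 3: place 1, 3 left
bin 5: place 6, 4 left
bin 4: place 1, 3 left
bin 6: place 6, 4 left
bin 7: place 6, 4 left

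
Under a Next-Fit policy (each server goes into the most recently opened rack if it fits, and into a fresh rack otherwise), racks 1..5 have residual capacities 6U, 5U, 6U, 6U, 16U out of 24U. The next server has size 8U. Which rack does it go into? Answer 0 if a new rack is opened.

Next-Fit only looks at rack 5, which has 16U free.
8U fits there.

5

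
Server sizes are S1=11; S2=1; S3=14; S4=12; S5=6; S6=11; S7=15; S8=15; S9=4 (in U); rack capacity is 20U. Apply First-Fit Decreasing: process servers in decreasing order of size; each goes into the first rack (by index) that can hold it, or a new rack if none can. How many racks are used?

6 racks

Sorted descending: 15, 15, 14, 12, 11, 11, 6, 4, 1.
Put 15U in rack 1; 5U remain.
Put 15U in rack 2; 5U remain.
Put 14U in rack 3; 6U remain.
Put 12U in rack 4; 8U remain.
Put 11U in rack 5; 9U remain.
Put 11U in rack 6; 9U remain.
Put 6U in rack 3; 0U remain.
Put 4U in rack 1; 1U remain.
Put 1U in rack 1; 0U remain.
Final racks: [15,4,1] [15] [14,6] [12] [11] [11].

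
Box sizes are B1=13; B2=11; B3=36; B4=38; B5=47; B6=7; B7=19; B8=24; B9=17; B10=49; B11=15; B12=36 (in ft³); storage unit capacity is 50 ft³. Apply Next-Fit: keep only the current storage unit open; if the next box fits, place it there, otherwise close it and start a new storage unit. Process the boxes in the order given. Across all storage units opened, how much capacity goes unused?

storage unit 1: place B1 (13 ft³), 37 ft³ left
storage unit 1: place B2 (11 ft³), 26 ft³ left
storage unit 2: place B3 (36 ft³), 14 ft³ left
storage unit 3: place B4 (38 ft³), 12 ft³ left
storage unit 4: place B5 (47 ft³), 3 ft³ left
storage unit 5: place B6 (7 ft³), 43 ft³ left
storage unit 5: place B7 (19 ft³), 24 ft³ left
storage unit 5: place B8 (24 ft³), 0 ft³ left
storage unit 6: place B9 (17 ft³), 33 ft³ left
storage unit 7: place B10 (49 ft³), 1 ft³ left
storage unit 8: place B11 (15 ft³), 35 ft³ left
storage unit 9: place B12 (36 ft³), 14 ft³ left
9 storage units × 50 ft³ = 450 ft³; used 312 ft³; unused 138 ft³.

138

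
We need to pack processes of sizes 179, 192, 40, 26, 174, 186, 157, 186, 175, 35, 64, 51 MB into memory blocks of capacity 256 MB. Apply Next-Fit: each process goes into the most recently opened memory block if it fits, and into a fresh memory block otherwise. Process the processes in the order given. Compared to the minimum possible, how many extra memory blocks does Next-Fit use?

Next-Fit: [179] [192,40] [26,174] [186] [157] [186] [175,35] [64,51] → 8 memory blocks.
7 processes exceed 128 MB (half the capacity), and no two of those can share a memory block, so at least 7 memory blocks are needed.
An optimal packing achieves that bound: [192,64] [186,51] [186,40,26] [179,35] [175] [174] [157] → 7 memory blocks.
Excess: 8 − 7 = 1.

1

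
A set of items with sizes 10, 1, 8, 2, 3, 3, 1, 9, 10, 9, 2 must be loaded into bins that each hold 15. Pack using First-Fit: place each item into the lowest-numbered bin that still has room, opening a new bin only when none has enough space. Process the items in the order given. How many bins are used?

10 → bin 1 (remaining 5)
1 → bin 1 (remaining 4)
8 → bin 2 (remaining 7)
2 → bin 1 (remaining 2)
3 → bin 2 (remaining 4)
3 → bin 2 (remaining 1)
1 → bin 1 (remaining 1)
9 → bin 3 (remaining 6)
10 → bin 4 (remaining 5)
9 → bin 5 (remaining 6)
2 → bin 3 (remaining 4)
Final bins: [10,1,2,1] [8,3,3] [9,2] [10] [9].

5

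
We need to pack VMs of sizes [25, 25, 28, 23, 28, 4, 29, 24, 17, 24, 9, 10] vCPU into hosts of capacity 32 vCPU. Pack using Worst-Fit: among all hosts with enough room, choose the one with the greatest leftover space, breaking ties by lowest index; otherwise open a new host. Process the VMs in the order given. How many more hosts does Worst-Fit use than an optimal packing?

Worst-Fit: [25] [25] [28] [23,4] [28] [29] [24] [17,9] [24] [10] → 10 hosts.
9 VMs exceed 16 vCPU (half the capacity), and no two of those can share a host, so at least 9 hosts are needed.
An optimal packing achieves that bound: [29] [28,4] [28] [25] [25] [24] [24] [23,9] [17,10] → 9 hosts.
Excess: 10 − 9 = 1.

1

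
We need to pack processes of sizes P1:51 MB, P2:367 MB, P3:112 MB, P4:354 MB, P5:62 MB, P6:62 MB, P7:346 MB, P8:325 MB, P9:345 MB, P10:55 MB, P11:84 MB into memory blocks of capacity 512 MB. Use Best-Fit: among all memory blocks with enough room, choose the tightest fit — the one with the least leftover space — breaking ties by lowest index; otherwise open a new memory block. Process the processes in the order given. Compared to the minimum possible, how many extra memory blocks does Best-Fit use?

Best-Fit: [51,367,62] [112,354] [62,346,55] [325] [345,84] → 5 memory blocks.
Total size 2163 MB; any packing needs at least ⌈2163/512⌉ = 5 memory blocks.
So 5 is already optimal.

0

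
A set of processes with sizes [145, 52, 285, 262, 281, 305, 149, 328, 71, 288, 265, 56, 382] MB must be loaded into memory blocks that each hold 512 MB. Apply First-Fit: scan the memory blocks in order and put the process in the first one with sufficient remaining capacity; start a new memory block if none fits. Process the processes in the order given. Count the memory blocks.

8

Put 145 MB in memory block 1; 367 MB remain.
Put 52 MB in memory block 1; 315 MB remain.
Put 285 MB in memory block 1; 30 MB remain.
Put 262 MB in memory block 2; 250 MB remain.
Put 281 MB in memory block 3; 231 MB remain.
Put 305 MB in memory block 4; 207 MB remain.
Put 149 MB in memory block 2; 101 MB remain.
Put 328 MB in memory block 5; 184 MB remain.
Put 71 MB in memory block 2; 30 MB remain.
Put 288 MB in memory block 6; 224 MB remain.
Put 265 MB in memory block 7; 247 MB remain.
Put 56 MB in memory block 3; 175 MB remain.
Put 382 MB in memory block 8; 130 MB remain.
Final memory blocks: [145,52,285] [262,149,71] [281,56] [305] [328] [288] [265] [382].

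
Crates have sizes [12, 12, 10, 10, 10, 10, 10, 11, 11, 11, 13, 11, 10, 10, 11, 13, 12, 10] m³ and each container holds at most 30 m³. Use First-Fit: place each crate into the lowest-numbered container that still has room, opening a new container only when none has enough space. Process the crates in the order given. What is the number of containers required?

Put 12 m³ in container 1; 18 m³ remain.
Put 12 m³ in container 1; 6 m³ remain.
Put 10 m³ in container 2; 20 m³ remain.
Put 10 m³ in container 2; 10 m³ remain.
Put 10 m³ in container 2; 0 m³ remain.
Put 10 m³ in container 3; 20 m³ remain.
Put 10 m³ in container 3; 10 m³ remain.
Put 11 m³ in container 4; 19 m³ remain.
Put 11 m³ in container 4; 8 m³ remain.
Put 11 m³ in container 5; 19 m³ remain.
Put 13 m³ in container 5; 6 m³ remain.
Put 11 m³ in container 6; 19 m³ remain.
Put 10 m³ in container 3; 0 m³ remain.
Put 10 m³ in container 6; 9 m³ remain.
Put 11 m³ in container 7; 19 m³ remain.
Put 13 m³ in container 7; 6 m³ remain.
Put 12 m³ in container 8; 18 m³ remain.
Put 10 m³ in container 8; 8 m³ remain.

8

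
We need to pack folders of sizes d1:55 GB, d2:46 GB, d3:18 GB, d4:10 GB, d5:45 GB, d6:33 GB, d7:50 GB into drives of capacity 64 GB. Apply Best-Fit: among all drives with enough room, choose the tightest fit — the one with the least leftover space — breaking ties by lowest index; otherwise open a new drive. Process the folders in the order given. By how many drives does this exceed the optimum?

Best-Fit: [55] [46,18] [10,45] [33] [50] → 5 drives.
Total size 257 GB; any packing needs at least ⌈257/64⌉ = 5 drives.
So 5 is already optimal.

0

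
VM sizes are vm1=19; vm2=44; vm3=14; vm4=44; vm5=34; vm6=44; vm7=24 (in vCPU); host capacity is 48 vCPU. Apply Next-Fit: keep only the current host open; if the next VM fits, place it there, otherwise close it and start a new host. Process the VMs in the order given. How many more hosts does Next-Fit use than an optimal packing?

Next-Fit: [19] [44] [14] [44] [34] [44] [24] → 7 hosts.
Total size 223 vCPU; any packing needs at least ⌈223/48⌉ = 5 hosts.
An optimal packing achieves that bound: [44] [44] [44] [34,14] [24,19] → 5 hosts.
Excess: 7 − 5 = 2.

2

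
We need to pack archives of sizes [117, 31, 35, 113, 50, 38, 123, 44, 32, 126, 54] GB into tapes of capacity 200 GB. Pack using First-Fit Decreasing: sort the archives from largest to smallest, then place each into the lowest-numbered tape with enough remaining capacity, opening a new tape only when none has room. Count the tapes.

5

Sorted descending: 126, 123, 117, 113, 54, 50, 44, 38, 35, 32, 31.
tape 1: place 126 GB, 74 GB left
tape 2: place 123 GB, 77 GB left
tape 3: place 117 GB, 83 GB left
tape 4: place 113 GB, 87 GB left
tape 1: place 54 GB, 20 GB left
tape 2: place 50 GB, 27 GB left
tape 3: place 44 GB, 39 GB left
tape 3: place 38 GB, 1 GB left
tape 4: place 35 GB, 52 GB left
tape 4: place 32 GB, 20 GB left
tape 5: place 31 GB, 169 GB left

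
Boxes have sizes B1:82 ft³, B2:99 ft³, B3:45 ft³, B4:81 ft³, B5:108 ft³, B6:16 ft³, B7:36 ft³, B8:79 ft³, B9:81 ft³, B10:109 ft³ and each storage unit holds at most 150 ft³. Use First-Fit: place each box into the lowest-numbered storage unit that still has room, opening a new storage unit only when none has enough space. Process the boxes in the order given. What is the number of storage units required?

Put B1 (82 ft³) in storage unit 1; 68 ft³ remain.
Put B2 (99 ft³) in storage unit 2; 51 ft³ remain.
Put B3 (45 ft³) in storage unit 1; 23 ft³ remain.
Put B4 (81 ft³) in storage unit 3; 69 ft³ remain.
Put B5 (108 ft³) in storage unit 4; 42 ft³ remain.
Put B6 (16 ft³) in storage unit 1; 7 ft³ remain.
Put B7 (36 ft³) in storage unit 2; 15 ft³ remain.
Put B8 (79 ft³) in storage unit 5; 71 ft³ remain.
Put B9 (81 ft³) in storage unit 6; 69 ft³ remain.
Put B10 (109 ft³) in storage unit 7; 41 ft³ remain.

7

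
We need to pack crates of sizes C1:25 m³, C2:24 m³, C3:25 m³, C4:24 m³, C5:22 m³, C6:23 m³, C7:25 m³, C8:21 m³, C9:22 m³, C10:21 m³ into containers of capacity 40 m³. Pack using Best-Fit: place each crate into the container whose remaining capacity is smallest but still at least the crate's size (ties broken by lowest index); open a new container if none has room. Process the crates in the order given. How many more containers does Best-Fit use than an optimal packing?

Best-Fit: [25] [24] [25] [24] [22] [23] [25] [21] [22] [21] → 10 containers.
10 crates exceed 20 m³ (half the capacity), and no two of those can share a container, so at least 10 containers are needed.
So 10 is already optimal.

0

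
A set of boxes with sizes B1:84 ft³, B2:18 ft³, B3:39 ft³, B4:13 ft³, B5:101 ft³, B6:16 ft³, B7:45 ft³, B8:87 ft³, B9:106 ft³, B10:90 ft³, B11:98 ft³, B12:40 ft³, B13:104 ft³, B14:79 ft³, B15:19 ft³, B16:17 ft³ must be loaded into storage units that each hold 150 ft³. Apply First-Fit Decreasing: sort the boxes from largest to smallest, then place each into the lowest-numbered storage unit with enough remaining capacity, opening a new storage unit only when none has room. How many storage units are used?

8

Sorted descending: 106, 104, 101, 98, 90, 87, 84, 79, 45, 40, 39, 19, 18, 17, 16, 13.
storage unit 1: place 106 ft³, 44 ft³ left
storage unit 2: place 104 ft³, 46 ft³ left
storage unit 3: place 101 ft³, 49 ft³ left
storage unit 4: place 98 ft³, 52 ft³ left
storage unit 5: place 90 ft³, 60 ft³ left
storage unit 6: place 87 ft³, 63 ft³ left
storage unit 7: place 84 ft³, 66 ft³ left
storage unit 8: place 79 ft³, 71 ft³ left
storage unit 2: place 45 ft³, 1 ft³ left
storage unit 1: place 40 ft³, 4 ft³ left
storage unit 3: place 39 ft³, 10 ft³ left
storage unit 4: place 19 ft³, 33 ft³ left
storage unit 4: place 18 ft³, 15 ft³ left
storage unit 5: place 17 ft³, 43 ft³ left
storage unit 5: place 16 ft³, 27 ft³ left
storage unit 4: place 13 ft³, 2 ft³ left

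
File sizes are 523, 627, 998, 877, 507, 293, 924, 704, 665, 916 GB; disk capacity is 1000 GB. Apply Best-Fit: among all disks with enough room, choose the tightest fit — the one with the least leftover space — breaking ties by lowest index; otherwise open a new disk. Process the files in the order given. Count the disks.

Put 523 GB in disk 1; 477 GB remain.
Put 627 GB in disk 2; 373 GB remain.
Put 998 GB in disk 3; 2 GB remain.
Put 877 GB in disk 4; 123 GB remain.
Put 507 GB in disk 5; 493 GB remain.
Put 293 GB in disk 2; 80 GB remain.
Put 924 GB in disk 6; 76 GB remain.
Put 704 GB in disk 7; 296 GB remain.
Put 665 GB in disk 8; 335 GB remain.
Put 916 GB in disk 9; 84 GB remain.

9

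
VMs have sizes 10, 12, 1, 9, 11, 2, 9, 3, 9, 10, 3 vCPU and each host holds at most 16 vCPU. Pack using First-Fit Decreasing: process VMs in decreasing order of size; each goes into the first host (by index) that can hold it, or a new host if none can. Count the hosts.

Sorted descending: 12, 11, 10, 10, 9, 9, 9, 3, 3, 2, 1.
host 1: place 12 vCPU, 4 vCPU left
host 2: place 11 vCPU, 5 vCPU left
host 3: place 10 vCPU, 6 vCPU left
host 4: place 10 vCPU, 6 vCPU left
host 5: place 9 vCPU, 7 vCPU left
host 6: place 9 vCPU, 7 vCPU left
host 7: place 9 vCPU, 7 vCPU left
host 1: place 3 vCPU, 1 vCPU left
host 2: place 3 vCPU, 2 vCPU left
host 2: place 2 vCPU, 0 vCPU left
host 1: place 1 vCPU, 0 vCPU left

7 hosts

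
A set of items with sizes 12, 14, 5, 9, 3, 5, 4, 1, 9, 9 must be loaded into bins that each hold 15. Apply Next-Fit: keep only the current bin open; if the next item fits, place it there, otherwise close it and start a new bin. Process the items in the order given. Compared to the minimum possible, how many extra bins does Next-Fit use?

1

Next-Fit: [12] [14] [5,9] [3,5,4,1] [9] [9] → 6 bins.
Total size 71; any packing needs at least ⌈71/15⌉ = 5 bins.
An optimal packing achieves that bound: [14,1] [12,3] [9,5] [9,5] [9,4] → 5 bins.
Excess: 6 − 5 = 1.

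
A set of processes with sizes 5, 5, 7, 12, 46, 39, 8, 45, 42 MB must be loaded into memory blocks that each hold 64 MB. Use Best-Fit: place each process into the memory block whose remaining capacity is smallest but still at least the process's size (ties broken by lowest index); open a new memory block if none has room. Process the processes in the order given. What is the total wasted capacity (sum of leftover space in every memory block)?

5 MB → memory block 1 (remaining 59 MB)
5 MB → memory block 1 (remaining 54 MB)
7 MB → memory block 1 (remaining 47 MB)
12 MB → memory block 1 (remaining 35 MB)
46 MB → memory block 2 (remaining 18 MB)
39 MB → memory block 3 (remaining 25 MB)
8 MB → memory block 2 (remaining 10 MB)
45 MB → memory block 4 (remaining 19 MB)
42 MB → memory block 5 (remaining 22 MB)
5 memory blocks × 64 MB = 320 MB; used 209 MB; unused 111 MB.

111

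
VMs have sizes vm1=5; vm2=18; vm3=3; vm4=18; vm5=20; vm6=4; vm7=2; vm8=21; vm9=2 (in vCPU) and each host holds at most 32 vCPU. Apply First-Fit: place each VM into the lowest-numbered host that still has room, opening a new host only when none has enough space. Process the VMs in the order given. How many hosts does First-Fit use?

Put vm1 (5 vCPU) in host 1; 27 vCPU remain.
Put vm2 (18 vCPU) in host 1; 9 vCPU remain.
Put vm3 (3 vCPU) in host 1; 6 vCPU remain.
Put vm4 (18 vCPU) in host 2; 14 vCPU remain.
Put vm5 (20 vCPU) in host 3; 12 vCPU remain.
Put vm6 (4 vCPU) in host 1; 2 vCPU remain.
Put vm7 (2 vCPU) in host 1; 0 vCPU remain.
Put vm8 (21 vCPU) in host 4; 11 vCPU remain.
Put vm9 (2 vCPU) in host 2; 12 vCPU remain.

4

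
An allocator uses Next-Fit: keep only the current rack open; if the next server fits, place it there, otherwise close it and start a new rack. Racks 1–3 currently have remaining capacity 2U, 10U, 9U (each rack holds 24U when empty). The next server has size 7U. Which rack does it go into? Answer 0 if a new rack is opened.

3

Next-Fit only looks at rack 3, which has 9U free.
7U fits there.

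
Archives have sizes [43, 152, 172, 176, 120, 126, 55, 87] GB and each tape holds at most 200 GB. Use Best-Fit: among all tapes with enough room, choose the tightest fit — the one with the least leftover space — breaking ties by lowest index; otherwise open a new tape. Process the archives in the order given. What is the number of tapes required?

6

tape 1: place 43 GB, 157 GB left
tape 1: place 152 GB, 5 GB left
tape 2: place 172 GB, 28 GB left
tape 3: place 176 GB, 24 GB left
tape 4: place 120 GB, 80 GB left
tape 5: place 126 GB, 74 GB left
tape 5: place 55 GB, 19 GB left
tape 6: place 87 GB, 113 GB left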